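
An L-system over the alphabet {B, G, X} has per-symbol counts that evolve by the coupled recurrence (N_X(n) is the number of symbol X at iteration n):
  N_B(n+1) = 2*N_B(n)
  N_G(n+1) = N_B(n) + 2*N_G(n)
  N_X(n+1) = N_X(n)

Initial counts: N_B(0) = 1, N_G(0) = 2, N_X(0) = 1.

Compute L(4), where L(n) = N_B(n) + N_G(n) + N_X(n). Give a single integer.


Step 0: N_B=1, N_G=2, N_X=1, L=4
Step 1: N_B=2, N_G=5, N_X=1, L=8
Step 2: N_B=4, N_G=12, N_X=1, L=17
Step 3: N_B=8, N_G=28, N_X=1, L=37
Step 4: N_B=16, N_G=64, N_X=1, L=81

Answer: 81


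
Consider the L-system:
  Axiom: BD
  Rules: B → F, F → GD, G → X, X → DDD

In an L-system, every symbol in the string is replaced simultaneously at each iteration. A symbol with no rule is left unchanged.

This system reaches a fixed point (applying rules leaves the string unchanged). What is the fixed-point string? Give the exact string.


Step 0: BD
Step 1: FD
Step 2: GDD
Step 3: XDD
Step 4: DDDDD
Step 5: DDDDD  (unchanged — fixed point at step 4)

Answer: DDDDD


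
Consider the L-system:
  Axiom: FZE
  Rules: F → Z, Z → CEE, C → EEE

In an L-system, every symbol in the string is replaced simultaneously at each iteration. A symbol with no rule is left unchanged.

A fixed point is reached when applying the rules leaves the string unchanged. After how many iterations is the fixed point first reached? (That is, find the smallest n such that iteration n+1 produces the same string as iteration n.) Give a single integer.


Answer: 3

Derivation:
Step 0: FZE
Step 1: ZCEEE
Step 2: CEEEEEEEE
Step 3: EEEEEEEEEEE
Step 4: EEEEEEEEEEE  (unchanged — fixed point at step 3)


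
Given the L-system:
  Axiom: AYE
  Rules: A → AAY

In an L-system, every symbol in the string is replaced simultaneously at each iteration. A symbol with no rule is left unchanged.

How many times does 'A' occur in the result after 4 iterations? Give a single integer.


Step 0: AYE  (1 'A')
Step 1: AAYYE  (2 'A')
Step 2: AAYAAYYYE  (4 'A')
Step 3: AAYAAYYAAYAAYYYYE  (8 'A')
Step 4: AAYAAYYAAYAAYYYAAYAAYYAAYAAYYYYYE  (16 'A')

Answer: 16


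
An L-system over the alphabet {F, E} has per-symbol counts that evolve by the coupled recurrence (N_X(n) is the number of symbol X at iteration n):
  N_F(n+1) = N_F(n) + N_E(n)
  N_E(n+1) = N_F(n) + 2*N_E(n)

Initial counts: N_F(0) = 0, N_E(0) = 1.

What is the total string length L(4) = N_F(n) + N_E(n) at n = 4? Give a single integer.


Answer: 55

Derivation:
Step 0: N_F=0, N_E=1, L=1
Step 1: N_F=1, N_E=2, L=3
Step 2: N_F=3, N_E=5, L=8
Step 3: N_F=8, N_E=13, L=21
Step 4: N_F=21, N_E=34, L=55


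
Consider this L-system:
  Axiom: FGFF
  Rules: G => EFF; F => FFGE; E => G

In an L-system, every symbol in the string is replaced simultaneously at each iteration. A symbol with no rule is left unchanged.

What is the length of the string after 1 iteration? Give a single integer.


Step 0: length = 4
Step 1: length = 15

Answer: 15


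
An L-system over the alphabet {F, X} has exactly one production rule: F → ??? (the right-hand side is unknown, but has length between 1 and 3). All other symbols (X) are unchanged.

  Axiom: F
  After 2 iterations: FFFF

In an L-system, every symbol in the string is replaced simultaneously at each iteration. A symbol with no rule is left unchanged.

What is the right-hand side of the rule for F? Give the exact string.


Trying F → FF:
  Step 0: F
  Step 1: FF
  Step 2: FFFF
Matches the given result.

Answer: FF


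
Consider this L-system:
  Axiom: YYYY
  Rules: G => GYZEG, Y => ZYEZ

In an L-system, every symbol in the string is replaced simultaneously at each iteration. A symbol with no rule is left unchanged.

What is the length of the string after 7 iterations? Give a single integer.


Step 0: length = 4
Step 1: length = 16
Step 2: length = 28
Step 3: length = 40
Step 4: length = 52
Step 5: length = 64
Step 6: length = 76
Step 7: length = 88

Answer: 88


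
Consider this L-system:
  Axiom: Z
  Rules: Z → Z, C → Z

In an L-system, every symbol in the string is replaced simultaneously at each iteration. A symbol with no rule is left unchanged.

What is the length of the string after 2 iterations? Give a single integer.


Answer: 1

Derivation:
Step 0: length = 1
Step 1: length = 1
Step 2: length = 1


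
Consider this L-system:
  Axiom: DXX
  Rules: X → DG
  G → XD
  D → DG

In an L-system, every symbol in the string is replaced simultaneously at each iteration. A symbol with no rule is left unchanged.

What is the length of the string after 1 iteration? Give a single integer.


Step 0: length = 3
Step 1: length = 6

Answer: 6


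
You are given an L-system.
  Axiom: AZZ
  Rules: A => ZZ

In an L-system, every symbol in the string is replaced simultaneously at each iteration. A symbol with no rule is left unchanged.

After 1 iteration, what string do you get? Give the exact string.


Step 0: AZZ
Step 1: ZZZZ

Answer: ZZZZ


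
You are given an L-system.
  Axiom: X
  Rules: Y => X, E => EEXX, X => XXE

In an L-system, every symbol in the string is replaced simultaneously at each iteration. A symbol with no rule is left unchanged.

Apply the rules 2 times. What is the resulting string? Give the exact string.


Step 0: X
Step 1: XXE
Step 2: XXEXXEEEXX

Answer: XXEXXEEEXX


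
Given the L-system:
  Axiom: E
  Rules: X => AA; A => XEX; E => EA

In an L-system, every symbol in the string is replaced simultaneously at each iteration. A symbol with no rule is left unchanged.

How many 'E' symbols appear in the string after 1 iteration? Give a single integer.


Answer: 1

Derivation:
Step 0: E  (1 'E')
Step 1: EA  (1 'E')


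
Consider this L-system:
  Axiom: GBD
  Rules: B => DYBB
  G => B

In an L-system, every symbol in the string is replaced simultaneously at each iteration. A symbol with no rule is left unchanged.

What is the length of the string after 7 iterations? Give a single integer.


Step 0: length = 3
Step 1: length = 6
Step 2: length = 15
Step 3: length = 33
Step 4: length = 69
Step 5: length = 141
Step 6: length = 285
Step 7: length = 573

Answer: 573


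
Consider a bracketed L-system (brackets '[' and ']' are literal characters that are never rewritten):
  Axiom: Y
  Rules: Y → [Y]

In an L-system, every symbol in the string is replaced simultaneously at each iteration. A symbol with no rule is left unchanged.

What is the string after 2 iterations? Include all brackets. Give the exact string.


Answer: [[Y]]

Derivation:
Step 0: Y
Step 1: [Y]
Step 2: [[Y]]


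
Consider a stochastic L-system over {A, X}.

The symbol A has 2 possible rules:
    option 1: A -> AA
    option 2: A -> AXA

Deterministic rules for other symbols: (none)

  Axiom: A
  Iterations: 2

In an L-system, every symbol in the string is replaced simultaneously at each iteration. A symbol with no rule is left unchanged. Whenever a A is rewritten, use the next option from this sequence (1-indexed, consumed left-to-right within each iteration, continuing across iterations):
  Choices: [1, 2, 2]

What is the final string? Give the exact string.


Step 0: A
Step 1: AA  (used choices [1])
Step 2: AXAAXA  (used choices [2, 2])

Answer: AXAAXA


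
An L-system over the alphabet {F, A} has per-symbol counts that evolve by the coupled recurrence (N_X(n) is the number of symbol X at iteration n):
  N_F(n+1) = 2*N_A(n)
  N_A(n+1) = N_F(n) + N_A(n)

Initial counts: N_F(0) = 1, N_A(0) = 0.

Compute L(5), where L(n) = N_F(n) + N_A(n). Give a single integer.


Step 0: N_F=1, N_A=0, L=1
Step 1: N_F=0, N_A=1, L=1
Step 2: N_F=2, N_A=1, L=3
Step 3: N_F=2, N_A=3, L=5
Step 4: N_F=6, N_A=5, L=11
Step 5: N_F=10, N_A=11, L=21

Answer: 21


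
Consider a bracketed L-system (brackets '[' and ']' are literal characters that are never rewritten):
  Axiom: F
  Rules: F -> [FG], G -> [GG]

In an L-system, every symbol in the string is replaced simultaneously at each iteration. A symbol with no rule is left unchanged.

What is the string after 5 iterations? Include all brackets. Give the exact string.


Step 0: F
Step 1: [FG]
Step 2: [[FG][GG]]
Step 3: [[[FG][GG]][[GG][GG]]]
Step 4: [[[[FG][GG]][[GG][GG]]][[[GG][GG]][[GG][GG]]]]
Step 5: [[[[[FG][GG]][[GG][GG]]][[[GG][GG]][[GG][GG]]]][[[[GG][GG]][[GG][GG]]][[[GG][GG]][[GG][GG]]]]]

Answer: [[[[[FG][GG]][[GG][GG]]][[[GG][GG]][[GG][GG]]]][[[[GG][GG]][[GG][GG]]][[[GG][GG]][[GG][GG]]]]]


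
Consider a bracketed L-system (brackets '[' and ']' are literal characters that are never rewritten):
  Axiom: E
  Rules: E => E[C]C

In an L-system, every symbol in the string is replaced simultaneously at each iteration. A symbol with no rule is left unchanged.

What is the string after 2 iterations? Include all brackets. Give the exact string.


Step 0: E
Step 1: E[C]C
Step 2: E[C]C[C]C

Answer: E[C]C[C]C


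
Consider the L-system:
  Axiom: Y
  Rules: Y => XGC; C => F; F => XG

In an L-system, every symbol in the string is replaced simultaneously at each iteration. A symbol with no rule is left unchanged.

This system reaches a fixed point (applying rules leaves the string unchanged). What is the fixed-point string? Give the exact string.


Step 0: Y
Step 1: XGC
Step 2: XGF
Step 3: XGXG
Step 4: XGXG  (unchanged — fixed point at step 3)

Answer: XGXG


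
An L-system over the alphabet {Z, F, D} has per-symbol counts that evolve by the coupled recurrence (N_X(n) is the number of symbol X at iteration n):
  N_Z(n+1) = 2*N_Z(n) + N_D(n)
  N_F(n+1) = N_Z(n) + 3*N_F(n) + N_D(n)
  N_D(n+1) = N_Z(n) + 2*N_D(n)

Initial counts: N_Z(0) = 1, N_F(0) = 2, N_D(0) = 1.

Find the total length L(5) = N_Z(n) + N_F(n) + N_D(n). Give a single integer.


Answer: 1782

Derivation:
Step 0: N_Z=1, N_F=2, N_D=1, L=4
Step 1: N_Z=3, N_F=8, N_D=3, L=14
Step 2: N_Z=9, N_F=30, N_D=9, L=48
Step 3: N_Z=27, N_F=108, N_D=27, L=162
Step 4: N_Z=81, N_F=378, N_D=81, L=540
Step 5: N_Z=243, N_F=1296, N_D=243, L=1782


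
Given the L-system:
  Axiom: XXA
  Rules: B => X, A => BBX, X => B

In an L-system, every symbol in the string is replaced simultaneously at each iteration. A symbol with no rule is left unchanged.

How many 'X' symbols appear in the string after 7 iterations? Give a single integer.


Answer: 1

Derivation:
Step 0: XXA  (2 'X')
Step 1: BBBBX  (1 'X')
Step 2: XXXXB  (4 'X')
Step 3: BBBBX  (1 'X')
Step 4: XXXXB  (4 'X')
Step 5: BBBBX  (1 'X')
Step 6: XXXXB  (4 'X')
Step 7: BBBBX  (1 'X')


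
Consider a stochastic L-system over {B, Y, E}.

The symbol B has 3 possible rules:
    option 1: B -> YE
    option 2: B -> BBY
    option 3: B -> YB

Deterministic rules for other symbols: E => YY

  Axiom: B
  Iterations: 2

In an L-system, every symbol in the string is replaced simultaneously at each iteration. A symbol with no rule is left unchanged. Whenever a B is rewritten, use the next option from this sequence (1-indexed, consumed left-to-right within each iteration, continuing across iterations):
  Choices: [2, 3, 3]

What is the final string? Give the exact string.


Answer: YBYBY

Derivation:
Step 0: B
Step 1: BBY  (used choices [2])
Step 2: YBYBY  (used choices [3, 3])


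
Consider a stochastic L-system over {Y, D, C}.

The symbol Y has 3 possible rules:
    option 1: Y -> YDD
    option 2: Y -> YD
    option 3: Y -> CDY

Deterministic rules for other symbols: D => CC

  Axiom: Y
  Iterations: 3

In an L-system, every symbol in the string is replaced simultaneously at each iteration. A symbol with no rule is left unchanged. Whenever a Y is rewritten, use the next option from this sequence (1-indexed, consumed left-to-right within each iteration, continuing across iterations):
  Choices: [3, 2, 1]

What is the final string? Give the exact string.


Step 0: Y
Step 1: CDY  (used choices [3])
Step 2: CCCYD  (used choices [2])
Step 3: CCCYDDCC  (used choices [1])

Answer: CCCYDDCC


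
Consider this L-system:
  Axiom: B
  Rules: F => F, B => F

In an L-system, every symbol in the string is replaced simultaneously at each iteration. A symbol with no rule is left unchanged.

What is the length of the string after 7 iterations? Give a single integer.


Answer: 1

Derivation:
Step 0: length = 1
Step 1: length = 1
Step 2: length = 1
Step 3: length = 1
Step 4: length = 1
Step 5: length = 1
Step 6: length = 1
Step 7: length = 1


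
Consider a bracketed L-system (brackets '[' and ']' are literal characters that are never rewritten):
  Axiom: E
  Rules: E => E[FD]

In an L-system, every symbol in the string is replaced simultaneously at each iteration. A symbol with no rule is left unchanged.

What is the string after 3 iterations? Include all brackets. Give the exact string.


Step 0: E
Step 1: E[FD]
Step 2: E[FD][FD]
Step 3: E[FD][FD][FD]

Answer: E[FD][FD][FD]


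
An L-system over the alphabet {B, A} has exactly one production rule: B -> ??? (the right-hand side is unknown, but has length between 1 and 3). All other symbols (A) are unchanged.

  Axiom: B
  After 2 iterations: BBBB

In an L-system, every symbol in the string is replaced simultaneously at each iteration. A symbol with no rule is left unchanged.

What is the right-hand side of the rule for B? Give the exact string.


Trying B -> BB:
  Step 0: B
  Step 1: BB
  Step 2: BBBB
Matches the given result.

Answer: BB


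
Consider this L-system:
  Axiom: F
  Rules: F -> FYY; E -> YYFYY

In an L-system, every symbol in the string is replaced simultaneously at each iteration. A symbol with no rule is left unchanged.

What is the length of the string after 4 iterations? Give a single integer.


Answer: 9

Derivation:
Step 0: length = 1
Step 1: length = 3
Step 2: length = 5
Step 3: length = 7
Step 4: length = 9


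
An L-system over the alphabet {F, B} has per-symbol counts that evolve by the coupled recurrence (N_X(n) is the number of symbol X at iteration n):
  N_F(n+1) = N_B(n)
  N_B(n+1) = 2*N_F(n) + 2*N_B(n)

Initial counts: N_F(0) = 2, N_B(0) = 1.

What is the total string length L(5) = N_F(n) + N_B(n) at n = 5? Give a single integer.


Step 0: N_F=2, N_B=1, L=3
Step 1: N_F=1, N_B=6, L=7
Step 2: N_F=6, N_B=14, L=20
Step 3: N_F=14, N_B=40, L=54
Step 4: N_F=40, N_B=108, L=148
Step 5: N_F=108, N_B=296, L=404

Answer: 404


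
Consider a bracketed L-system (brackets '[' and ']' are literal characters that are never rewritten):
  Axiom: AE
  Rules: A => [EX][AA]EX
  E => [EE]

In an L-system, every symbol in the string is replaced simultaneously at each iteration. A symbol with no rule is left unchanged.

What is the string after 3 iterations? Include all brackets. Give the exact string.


Step 0: AE
Step 1: [EX][AA]EX[EE]
Step 2: [[EE]X][[EX][AA]EX[EX][AA]EX][EE]X[[EE][EE]]
Step 3: [[[EE][EE]]X][[[EE]X][[EX][AA]EX[EX][AA]EX][EE]X[[EE]X][[EX][AA]EX[EX][AA]EX][EE]X][[EE][EE]]X[[[EE][EE]][[EE][EE]]]

Answer: [[[EE][EE]]X][[[EE]X][[EX][AA]EX[EX][AA]EX][EE]X[[EE]X][[EX][AA]EX[EX][AA]EX][EE]X][[EE][EE]]X[[[EE][EE]][[EE][EE]]]


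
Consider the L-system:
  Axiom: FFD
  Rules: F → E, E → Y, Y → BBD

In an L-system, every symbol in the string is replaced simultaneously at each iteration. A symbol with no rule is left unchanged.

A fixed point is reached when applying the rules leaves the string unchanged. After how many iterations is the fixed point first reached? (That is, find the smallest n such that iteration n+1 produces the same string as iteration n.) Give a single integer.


Step 0: FFD
Step 1: EED
Step 2: YYD
Step 3: BBDBBDD
Step 4: BBDBBDD  (unchanged — fixed point at step 3)

Answer: 3


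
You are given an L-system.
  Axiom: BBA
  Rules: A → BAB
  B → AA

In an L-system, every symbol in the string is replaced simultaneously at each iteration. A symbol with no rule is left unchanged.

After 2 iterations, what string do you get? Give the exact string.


Answer: BABBABBABBABAABABAA

Derivation:
Step 0: BBA
Step 1: AAAABAB
Step 2: BABBABBABBABAABABAA


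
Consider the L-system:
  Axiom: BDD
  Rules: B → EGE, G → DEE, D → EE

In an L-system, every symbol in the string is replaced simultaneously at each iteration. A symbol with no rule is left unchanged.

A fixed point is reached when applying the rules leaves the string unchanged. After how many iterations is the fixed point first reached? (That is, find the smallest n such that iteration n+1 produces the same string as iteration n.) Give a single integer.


Step 0: BDD
Step 1: EGEEEEE
Step 2: EDEEEEEEE
Step 3: EEEEEEEEEE
Step 4: EEEEEEEEEE  (unchanged — fixed point at step 3)

Answer: 3


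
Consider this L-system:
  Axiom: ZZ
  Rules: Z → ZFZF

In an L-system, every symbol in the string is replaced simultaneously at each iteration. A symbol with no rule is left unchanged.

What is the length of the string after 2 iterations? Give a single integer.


Step 0: length = 2
Step 1: length = 8
Step 2: length = 20

Answer: 20


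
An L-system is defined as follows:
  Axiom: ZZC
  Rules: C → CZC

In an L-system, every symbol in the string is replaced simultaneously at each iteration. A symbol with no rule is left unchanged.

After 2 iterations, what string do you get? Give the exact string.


Step 0: ZZC
Step 1: ZZCZC
Step 2: ZZCZCZCZC

Answer: ZZCZCZCZC


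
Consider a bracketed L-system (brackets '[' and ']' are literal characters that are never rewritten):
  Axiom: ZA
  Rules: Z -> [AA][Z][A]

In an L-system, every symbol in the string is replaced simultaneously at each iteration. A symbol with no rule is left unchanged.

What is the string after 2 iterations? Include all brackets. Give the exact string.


Step 0: ZA
Step 1: [AA][Z][A]A
Step 2: [AA][[AA][Z][A]][A]A

Answer: [AA][[AA][Z][A]][A]A


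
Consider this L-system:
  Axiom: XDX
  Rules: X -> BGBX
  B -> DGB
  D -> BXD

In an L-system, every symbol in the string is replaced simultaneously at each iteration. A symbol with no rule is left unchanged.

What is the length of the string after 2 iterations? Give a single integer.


Answer: 32

Derivation:
Step 0: length = 3
Step 1: length = 11
Step 2: length = 32


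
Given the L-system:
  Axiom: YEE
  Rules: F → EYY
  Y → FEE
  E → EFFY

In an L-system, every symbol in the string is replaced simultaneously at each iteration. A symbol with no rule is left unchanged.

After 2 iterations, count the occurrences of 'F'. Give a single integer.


Answer: 10

Derivation:
Step 0: YEE  (0 'F')
Step 1: FEEEFFYEFFY  (5 'F')
Step 2: EYYEFFYEFFYEFFYEYYEYYFEEEFFYEYYEYYFEE  (10 'F')


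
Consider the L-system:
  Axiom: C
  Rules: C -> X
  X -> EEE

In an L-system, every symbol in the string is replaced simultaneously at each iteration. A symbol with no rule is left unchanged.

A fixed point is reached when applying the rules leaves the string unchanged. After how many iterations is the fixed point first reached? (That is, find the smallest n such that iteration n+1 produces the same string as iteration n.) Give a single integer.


Answer: 2

Derivation:
Step 0: C
Step 1: X
Step 2: EEE
Step 3: EEE  (unchanged — fixed point at step 2)


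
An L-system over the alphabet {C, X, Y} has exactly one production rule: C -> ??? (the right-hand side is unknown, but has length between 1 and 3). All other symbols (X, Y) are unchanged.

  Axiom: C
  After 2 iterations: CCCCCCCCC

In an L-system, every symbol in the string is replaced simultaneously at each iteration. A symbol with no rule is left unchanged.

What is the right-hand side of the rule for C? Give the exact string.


Answer: CCC

Derivation:
Trying C -> CCC:
  Step 0: C
  Step 1: CCC
  Step 2: CCCCCCCCC
Matches the given result.


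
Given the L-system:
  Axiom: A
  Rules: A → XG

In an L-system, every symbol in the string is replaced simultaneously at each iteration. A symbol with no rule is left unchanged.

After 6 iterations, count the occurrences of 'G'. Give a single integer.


Answer: 1

Derivation:
Step 0: A  (0 'G')
Step 1: XG  (1 'G')
Step 2: XG  (1 'G')
Step 3: XG  (1 'G')
Step 4: XG  (1 'G')
Step 5: XG  (1 'G')
Step 6: XG  (1 'G')


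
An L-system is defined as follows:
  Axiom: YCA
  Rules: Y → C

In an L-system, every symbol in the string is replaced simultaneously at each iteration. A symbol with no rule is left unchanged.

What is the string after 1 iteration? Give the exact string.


Step 0: YCA
Step 1: CCA

Answer: CCA


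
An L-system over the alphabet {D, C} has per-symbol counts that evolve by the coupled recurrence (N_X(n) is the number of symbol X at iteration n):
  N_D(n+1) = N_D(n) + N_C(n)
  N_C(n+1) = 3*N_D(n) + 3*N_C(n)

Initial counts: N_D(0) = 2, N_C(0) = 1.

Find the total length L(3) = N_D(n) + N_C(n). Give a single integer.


Answer: 192

Derivation:
Step 0: N_D=2, N_C=1, L=3
Step 1: N_D=3, N_C=9, L=12
Step 2: N_D=12, N_C=36, L=48
Step 3: N_D=48, N_C=144, L=192


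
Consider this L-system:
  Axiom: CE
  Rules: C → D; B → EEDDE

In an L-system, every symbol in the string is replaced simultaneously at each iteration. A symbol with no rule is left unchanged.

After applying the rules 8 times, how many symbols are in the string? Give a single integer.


Step 0: length = 2
Step 1: length = 2
Step 2: length = 2
Step 3: length = 2
Step 4: length = 2
Step 5: length = 2
Step 6: length = 2
Step 7: length = 2
Step 8: length = 2

Answer: 2


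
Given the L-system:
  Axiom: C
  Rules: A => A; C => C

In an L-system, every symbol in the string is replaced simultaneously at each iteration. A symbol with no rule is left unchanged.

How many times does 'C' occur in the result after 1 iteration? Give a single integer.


Answer: 1

Derivation:
Step 0: C  (1 'C')
Step 1: C  (1 'C')


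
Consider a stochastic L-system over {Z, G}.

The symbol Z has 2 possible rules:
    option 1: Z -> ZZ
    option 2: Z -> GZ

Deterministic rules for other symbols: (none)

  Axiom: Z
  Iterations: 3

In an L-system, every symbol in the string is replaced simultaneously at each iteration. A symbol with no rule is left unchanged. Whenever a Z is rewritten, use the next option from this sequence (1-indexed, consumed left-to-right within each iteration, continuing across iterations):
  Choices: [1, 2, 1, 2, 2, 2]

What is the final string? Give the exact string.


Step 0: Z
Step 1: ZZ  (used choices [1])
Step 2: GZZZ  (used choices [2, 1])
Step 3: GGZGZGZ  (used choices [2, 2, 2])

Answer: GGZGZGZ


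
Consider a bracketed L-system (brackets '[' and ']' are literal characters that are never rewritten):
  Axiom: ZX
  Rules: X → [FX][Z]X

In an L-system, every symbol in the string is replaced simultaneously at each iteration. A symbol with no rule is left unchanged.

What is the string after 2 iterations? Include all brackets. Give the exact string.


Step 0: ZX
Step 1: Z[FX][Z]X
Step 2: Z[F[FX][Z]X][Z][FX][Z]X

Answer: Z[F[FX][Z]X][Z][FX][Z]X


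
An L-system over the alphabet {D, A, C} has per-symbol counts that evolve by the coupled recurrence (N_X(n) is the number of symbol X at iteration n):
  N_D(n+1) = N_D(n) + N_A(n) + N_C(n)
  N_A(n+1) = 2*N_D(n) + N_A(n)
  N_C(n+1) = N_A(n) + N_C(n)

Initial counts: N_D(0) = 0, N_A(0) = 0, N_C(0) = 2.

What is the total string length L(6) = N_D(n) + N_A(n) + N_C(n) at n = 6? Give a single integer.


Answer: 598

Derivation:
Step 0: N_D=0, N_A=0, N_C=2, L=2
Step 1: N_D=2, N_A=0, N_C=2, L=4
Step 2: N_D=4, N_A=4, N_C=2, L=10
Step 3: N_D=10, N_A=12, N_C=6, L=28
Step 4: N_D=28, N_A=32, N_C=18, L=78
Step 5: N_D=78, N_A=88, N_C=50, L=216
Step 6: N_D=216, N_A=244, N_C=138, L=598


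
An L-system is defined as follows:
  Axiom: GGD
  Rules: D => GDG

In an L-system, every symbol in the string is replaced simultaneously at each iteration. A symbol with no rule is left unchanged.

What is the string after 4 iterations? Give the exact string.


Step 0: GGD
Step 1: GGGDG
Step 2: GGGGDGG
Step 3: GGGGGDGGG
Step 4: GGGGGGDGGGG

Answer: GGGGGGDGGGG


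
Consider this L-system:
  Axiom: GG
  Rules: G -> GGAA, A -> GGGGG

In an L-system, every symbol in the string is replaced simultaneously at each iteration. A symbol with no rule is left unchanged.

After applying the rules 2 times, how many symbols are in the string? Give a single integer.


Answer: 36

Derivation:
Step 0: length = 2
Step 1: length = 8
Step 2: length = 36


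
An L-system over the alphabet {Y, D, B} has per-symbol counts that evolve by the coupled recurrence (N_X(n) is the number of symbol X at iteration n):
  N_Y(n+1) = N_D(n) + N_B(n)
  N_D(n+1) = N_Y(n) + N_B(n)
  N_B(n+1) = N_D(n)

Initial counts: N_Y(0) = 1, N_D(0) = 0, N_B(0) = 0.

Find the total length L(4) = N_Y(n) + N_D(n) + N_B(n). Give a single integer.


Answer: 5

Derivation:
Step 0: N_Y=1, N_D=0, N_B=0, L=1
Step 1: N_Y=0, N_D=1, N_B=0, L=1
Step 2: N_Y=1, N_D=0, N_B=1, L=2
Step 3: N_Y=1, N_D=2, N_B=0, L=3
Step 4: N_Y=2, N_D=1, N_B=2, L=5


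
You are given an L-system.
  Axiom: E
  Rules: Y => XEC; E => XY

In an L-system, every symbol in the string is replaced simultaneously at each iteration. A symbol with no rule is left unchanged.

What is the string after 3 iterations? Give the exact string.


Answer: XXXYC

Derivation:
Step 0: E
Step 1: XY
Step 2: XXEC
Step 3: XXXYC


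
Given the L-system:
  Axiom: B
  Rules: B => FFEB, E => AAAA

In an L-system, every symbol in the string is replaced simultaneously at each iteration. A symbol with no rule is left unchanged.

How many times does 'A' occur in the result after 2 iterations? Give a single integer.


Step 0: B  (0 'A')
Step 1: FFEB  (0 'A')
Step 2: FFAAAAFFEB  (4 'A')

Answer: 4


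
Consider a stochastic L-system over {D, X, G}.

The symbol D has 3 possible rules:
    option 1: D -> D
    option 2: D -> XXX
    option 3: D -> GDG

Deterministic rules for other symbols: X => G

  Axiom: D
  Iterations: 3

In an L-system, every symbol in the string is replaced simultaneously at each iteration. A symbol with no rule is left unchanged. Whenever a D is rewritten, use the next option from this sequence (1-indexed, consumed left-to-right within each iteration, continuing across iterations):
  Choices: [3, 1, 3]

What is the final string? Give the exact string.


Step 0: D
Step 1: GDG  (used choices [3])
Step 2: GDG  (used choices [1])
Step 3: GGDGG  (used choices [3])

Answer: GGDGG


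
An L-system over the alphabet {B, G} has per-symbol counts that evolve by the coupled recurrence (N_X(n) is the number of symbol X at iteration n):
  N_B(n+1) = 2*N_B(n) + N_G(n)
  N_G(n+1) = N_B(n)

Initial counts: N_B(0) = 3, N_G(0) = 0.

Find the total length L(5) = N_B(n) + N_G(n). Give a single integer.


Answer: 297

Derivation:
Step 0: N_B=3, N_G=0, L=3
Step 1: N_B=6, N_G=3, L=9
Step 2: N_B=15, N_G=6, L=21
Step 3: N_B=36, N_G=15, L=51
Step 4: N_B=87, N_G=36, L=123
Step 5: N_B=210, N_G=87, L=297


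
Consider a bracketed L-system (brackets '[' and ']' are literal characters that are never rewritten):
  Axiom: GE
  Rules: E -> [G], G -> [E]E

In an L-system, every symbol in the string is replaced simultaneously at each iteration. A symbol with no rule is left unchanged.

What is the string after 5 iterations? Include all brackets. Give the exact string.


Step 0: GE
Step 1: [E]E[G]
Step 2: [[G]][G][[E]E]
Step 3: [[[E]E]][[E]E][[[G]][G]]
Step 4: [[[[G]][G]]][[[G]][G]][[[[E]E]][[E]E]]
Step 5: [[[[[E]E]][[E]E]]][[[[E]E]][[E]E]][[[[[G]][G]]][[[G]][G]]]

Answer: [[[[[E]E]][[E]E]]][[[[E]E]][[E]E]][[[[[G]][G]]][[[G]][G]]]


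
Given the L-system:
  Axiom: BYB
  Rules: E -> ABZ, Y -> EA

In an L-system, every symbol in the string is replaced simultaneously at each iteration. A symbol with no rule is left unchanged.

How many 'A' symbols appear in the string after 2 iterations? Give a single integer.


Answer: 2

Derivation:
Step 0: BYB  (0 'A')
Step 1: BEAB  (1 'A')
Step 2: BABZAB  (2 'A')


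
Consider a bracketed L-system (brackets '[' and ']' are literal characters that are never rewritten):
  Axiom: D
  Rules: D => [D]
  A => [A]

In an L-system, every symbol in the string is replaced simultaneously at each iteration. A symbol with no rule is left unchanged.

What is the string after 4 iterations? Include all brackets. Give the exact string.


Answer: [[[[D]]]]

Derivation:
Step 0: D
Step 1: [D]
Step 2: [[D]]
Step 3: [[[D]]]
Step 4: [[[[D]]]]


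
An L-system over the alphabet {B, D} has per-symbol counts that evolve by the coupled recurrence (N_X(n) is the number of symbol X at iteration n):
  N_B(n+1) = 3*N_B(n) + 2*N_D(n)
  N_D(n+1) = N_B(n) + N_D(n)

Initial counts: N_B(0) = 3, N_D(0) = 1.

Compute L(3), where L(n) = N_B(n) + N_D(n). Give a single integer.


Answer: 209

Derivation:
Step 0: N_B=3, N_D=1, L=4
Step 1: N_B=11, N_D=4, L=15
Step 2: N_B=41, N_D=15, L=56
Step 3: N_B=153, N_D=56, L=209


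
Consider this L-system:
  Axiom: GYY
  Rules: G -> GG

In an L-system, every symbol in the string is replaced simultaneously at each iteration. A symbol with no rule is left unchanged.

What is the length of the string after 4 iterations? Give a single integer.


Step 0: length = 3
Step 1: length = 4
Step 2: length = 6
Step 3: length = 10
Step 4: length = 18

Answer: 18


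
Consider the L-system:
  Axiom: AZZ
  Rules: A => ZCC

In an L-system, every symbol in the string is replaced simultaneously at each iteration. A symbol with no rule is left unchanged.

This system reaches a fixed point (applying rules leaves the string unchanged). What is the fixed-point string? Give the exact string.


Answer: ZCCZZ

Derivation:
Step 0: AZZ
Step 1: ZCCZZ
Step 2: ZCCZZ  (unchanged — fixed point at step 1)


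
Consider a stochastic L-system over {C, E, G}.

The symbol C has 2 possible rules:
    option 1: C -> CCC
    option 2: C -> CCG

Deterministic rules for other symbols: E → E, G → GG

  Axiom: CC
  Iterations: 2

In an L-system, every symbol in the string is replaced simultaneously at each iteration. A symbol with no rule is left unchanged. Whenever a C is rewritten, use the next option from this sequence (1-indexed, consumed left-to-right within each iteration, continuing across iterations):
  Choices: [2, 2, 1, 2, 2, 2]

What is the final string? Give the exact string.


Answer: CCCCCGGGCCGCCGGG

Derivation:
Step 0: CC
Step 1: CCGCCG  (used choices [2, 2])
Step 2: CCCCCGGGCCGCCGGG  (used choices [1, 2, 2, 2])


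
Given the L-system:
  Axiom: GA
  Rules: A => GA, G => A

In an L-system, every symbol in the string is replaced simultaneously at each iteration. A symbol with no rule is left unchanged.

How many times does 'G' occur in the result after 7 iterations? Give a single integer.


Answer: 21

Derivation:
Step 0: GA  (1 'G')
Step 1: AGA  (1 'G')
Step 2: GAAGA  (2 'G')
Step 3: AGAGAAGA  (3 'G')
Step 4: GAAGAAGAGAAGA  (5 'G')
Step 5: AGAGAAGAGAAGAAGAGAAGA  (8 'G')
Step 6: GAAGAAGAGAAGAAGAGAAGAGAAGAAGAGAAGA  (13 'G')
Step 7: AGAGAAGAGAAGAAGAGAAGAGAAGAAGAGAAGAAGAGAAGAGAAGAAGAGAAGA  (21 'G')


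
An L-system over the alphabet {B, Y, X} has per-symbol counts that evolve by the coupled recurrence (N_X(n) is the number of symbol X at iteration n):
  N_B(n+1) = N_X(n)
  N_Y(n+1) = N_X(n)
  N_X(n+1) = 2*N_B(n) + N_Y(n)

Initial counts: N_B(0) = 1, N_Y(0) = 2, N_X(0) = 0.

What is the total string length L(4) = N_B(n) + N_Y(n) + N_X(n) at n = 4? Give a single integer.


Answer: 24

Derivation:
Step 0: N_B=1, N_Y=2, N_X=0, L=3
Step 1: N_B=0, N_Y=0, N_X=4, L=4
Step 2: N_B=4, N_Y=4, N_X=0, L=8
Step 3: N_B=0, N_Y=0, N_X=12, L=12
Step 4: N_B=12, N_Y=12, N_X=0, L=24


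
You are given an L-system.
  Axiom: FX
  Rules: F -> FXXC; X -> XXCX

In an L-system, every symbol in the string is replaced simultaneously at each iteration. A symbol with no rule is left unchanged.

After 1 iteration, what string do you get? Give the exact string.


Step 0: FX
Step 1: FXXCXXCX

Answer: FXXCXXCX


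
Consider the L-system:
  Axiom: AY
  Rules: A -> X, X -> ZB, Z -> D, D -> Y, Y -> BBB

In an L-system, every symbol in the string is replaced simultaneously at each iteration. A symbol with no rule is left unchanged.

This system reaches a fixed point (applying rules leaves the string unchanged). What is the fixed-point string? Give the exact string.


Step 0: AY
Step 1: XBBB
Step 2: ZBBBB
Step 3: DBBBB
Step 4: YBBBB
Step 5: BBBBBBB
Step 6: BBBBBBB  (unchanged — fixed point at step 5)

Answer: BBBBBBB


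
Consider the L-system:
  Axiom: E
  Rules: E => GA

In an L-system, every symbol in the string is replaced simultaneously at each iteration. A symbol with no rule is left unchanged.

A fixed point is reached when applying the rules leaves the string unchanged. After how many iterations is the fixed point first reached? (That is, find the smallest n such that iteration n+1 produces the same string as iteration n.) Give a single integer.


Step 0: E
Step 1: GA
Step 2: GA  (unchanged — fixed point at step 1)

Answer: 1


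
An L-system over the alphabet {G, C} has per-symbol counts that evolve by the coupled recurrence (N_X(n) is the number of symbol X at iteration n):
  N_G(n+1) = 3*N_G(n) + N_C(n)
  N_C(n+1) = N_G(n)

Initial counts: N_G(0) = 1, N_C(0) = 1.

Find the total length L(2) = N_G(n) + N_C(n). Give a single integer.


Step 0: N_G=1, N_C=1, L=2
Step 1: N_G=4, N_C=1, L=5
Step 2: N_G=13, N_C=4, L=17

Answer: 17


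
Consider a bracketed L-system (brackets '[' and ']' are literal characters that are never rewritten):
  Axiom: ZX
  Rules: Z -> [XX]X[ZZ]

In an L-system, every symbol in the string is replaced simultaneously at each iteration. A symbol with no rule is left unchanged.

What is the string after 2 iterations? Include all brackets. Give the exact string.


Answer: [XX]X[[XX]X[ZZ][XX]X[ZZ]]X

Derivation:
Step 0: ZX
Step 1: [XX]X[ZZ]X
Step 2: [XX]X[[XX]X[ZZ][XX]X[ZZ]]X


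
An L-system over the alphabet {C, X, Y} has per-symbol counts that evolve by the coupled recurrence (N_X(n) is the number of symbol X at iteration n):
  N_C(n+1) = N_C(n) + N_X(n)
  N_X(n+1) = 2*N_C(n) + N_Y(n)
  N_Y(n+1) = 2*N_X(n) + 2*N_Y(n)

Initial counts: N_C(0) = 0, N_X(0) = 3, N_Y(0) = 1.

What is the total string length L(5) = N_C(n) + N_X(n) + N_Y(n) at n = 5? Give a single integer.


Answer: 972

Derivation:
Step 0: N_C=0, N_X=3, N_Y=1, L=4
Step 1: N_C=3, N_X=1, N_Y=8, L=12
Step 2: N_C=4, N_X=14, N_Y=18, L=36
Step 3: N_C=18, N_X=26, N_Y=64, L=108
Step 4: N_C=44, N_X=100, N_Y=180, L=324
Step 5: N_C=144, N_X=268, N_Y=560, L=972


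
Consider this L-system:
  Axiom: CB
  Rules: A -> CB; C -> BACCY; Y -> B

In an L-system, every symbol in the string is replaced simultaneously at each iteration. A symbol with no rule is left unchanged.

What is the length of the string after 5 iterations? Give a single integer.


Answer: 218

Derivation:
Step 0: length = 2
Step 1: length = 6
Step 2: length = 15
Step 3: length = 37
Step 4: length = 90
Step 5: length = 218


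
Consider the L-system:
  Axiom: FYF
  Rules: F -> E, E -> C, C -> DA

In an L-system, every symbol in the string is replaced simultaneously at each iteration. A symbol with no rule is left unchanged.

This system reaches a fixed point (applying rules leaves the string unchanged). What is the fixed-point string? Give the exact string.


Step 0: FYF
Step 1: EYE
Step 2: CYC
Step 3: DAYDA
Step 4: DAYDA  (unchanged — fixed point at step 3)

Answer: DAYDA


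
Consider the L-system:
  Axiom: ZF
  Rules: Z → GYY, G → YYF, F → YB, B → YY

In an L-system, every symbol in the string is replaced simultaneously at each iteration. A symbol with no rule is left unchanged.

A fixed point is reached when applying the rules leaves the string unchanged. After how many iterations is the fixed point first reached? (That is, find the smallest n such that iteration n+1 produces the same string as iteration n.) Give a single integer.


Answer: 4

Derivation:
Step 0: ZF
Step 1: GYYYB
Step 2: YYFYYYYY
Step 3: YYYBYYYYY
Step 4: YYYYYYYYYY
Step 5: YYYYYYYYYY  (unchanged — fixed point at step 4)


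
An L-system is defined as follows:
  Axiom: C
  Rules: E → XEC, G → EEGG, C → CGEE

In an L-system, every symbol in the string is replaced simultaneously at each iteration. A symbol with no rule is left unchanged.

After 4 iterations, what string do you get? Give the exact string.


Answer: CGEEEEGGXECXECXECXECEEGGEEGGXXECCGEEXXECCGEEXXECCGEEXXECCGEEXECXECEEGGEEGGXECXECEEGGEEGGXXXECCGEECGEEEEGGXECXECXXXECCGEECGEEEEGGXECXEC

Derivation:
Step 0: C
Step 1: CGEE
Step 2: CGEEEEGGXECXEC
Step 3: CGEEEEGGXECXECXECXECEEGGEEGGXXECCGEEXXECCGEE
Step 4: CGEEEEGGXECXECXECXECEEGGEEGGXXECCGEEXXECCGEEXXECCGEEXXECCGEEXECXECEEGGEEGGXECXECEEGGEEGGXXXECCGEECGEEEEGGXECXECXXXECCGEECGEEEEGGXECXEC


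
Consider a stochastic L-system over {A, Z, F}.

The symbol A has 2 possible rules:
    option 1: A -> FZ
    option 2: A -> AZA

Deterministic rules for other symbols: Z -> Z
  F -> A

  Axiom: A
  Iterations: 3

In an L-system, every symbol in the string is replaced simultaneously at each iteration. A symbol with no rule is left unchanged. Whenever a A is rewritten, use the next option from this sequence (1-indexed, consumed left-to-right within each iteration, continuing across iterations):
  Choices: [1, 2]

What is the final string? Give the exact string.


Answer: AZAZ

Derivation:
Step 0: A
Step 1: FZ  (used choices [1])
Step 2: AZ  (used choices [])
Step 3: AZAZ  (used choices [2])


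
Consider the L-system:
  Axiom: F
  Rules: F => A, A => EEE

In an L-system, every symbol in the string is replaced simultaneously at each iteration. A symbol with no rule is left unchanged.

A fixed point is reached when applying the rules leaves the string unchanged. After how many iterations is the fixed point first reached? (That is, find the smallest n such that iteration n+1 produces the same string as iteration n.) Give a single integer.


Answer: 2

Derivation:
Step 0: F
Step 1: A
Step 2: EEE
Step 3: EEE  (unchanged — fixed point at step 2)


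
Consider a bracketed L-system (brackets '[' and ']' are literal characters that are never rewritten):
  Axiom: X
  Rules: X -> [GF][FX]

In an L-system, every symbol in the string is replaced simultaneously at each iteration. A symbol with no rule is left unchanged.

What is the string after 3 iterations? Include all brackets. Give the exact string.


Answer: [GF][F[GF][F[GF][FX]]]

Derivation:
Step 0: X
Step 1: [GF][FX]
Step 2: [GF][F[GF][FX]]
Step 3: [GF][F[GF][F[GF][FX]]]


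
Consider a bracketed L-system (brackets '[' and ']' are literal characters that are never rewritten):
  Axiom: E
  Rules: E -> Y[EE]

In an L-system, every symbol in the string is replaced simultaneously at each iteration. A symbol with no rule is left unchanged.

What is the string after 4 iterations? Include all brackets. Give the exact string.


Step 0: E
Step 1: Y[EE]
Step 2: Y[Y[EE]Y[EE]]
Step 3: Y[Y[Y[EE]Y[EE]]Y[Y[EE]Y[EE]]]
Step 4: Y[Y[Y[Y[EE]Y[EE]]Y[Y[EE]Y[EE]]]Y[Y[Y[EE]Y[EE]]Y[Y[EE]Y[EE]]]]

Answer: Y[Y[Y[Y[EE]Y[EE]]Y[Y[EE]Y[EE]]]Y[Y[Y[EE]Y[EE]]Y[Y[EE]Y[EE]]]]


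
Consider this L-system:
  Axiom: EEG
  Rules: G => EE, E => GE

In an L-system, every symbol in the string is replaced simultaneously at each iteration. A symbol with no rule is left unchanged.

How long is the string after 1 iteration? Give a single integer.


Step 0: length = 3
Step 1: length = 6

Answer: 6


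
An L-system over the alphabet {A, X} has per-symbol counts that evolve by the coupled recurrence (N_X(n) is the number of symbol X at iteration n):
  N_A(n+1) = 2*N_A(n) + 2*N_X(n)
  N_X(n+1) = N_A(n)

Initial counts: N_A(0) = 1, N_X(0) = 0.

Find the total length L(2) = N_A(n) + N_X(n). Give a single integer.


Step 0: N_A=1, N_X=0, L=1
Step 1: N_A=2, N_X=1, L=3
Step 2: N_A=6, N_X=2, L=8

Answer: 8


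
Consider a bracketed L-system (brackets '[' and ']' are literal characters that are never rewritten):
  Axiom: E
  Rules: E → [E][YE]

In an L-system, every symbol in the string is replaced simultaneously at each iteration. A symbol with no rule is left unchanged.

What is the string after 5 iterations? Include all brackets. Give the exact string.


Step 0: E
Step 1: [E][YE]
Step 2: [[E][YE]][Y[E][YE]]
Step 3: [[[E][YE]][Y[E][YE]]][Y[[E][YE]][Y[E][YE]]]
Step 4: [[[[E][YE]][Y[E][YE]]][Y[[E][YE]][Y[E][YE]]]][Y[[[E][YE]][Y[E][YE]]][Y[[E][YE]][Y[E][YE]]]]
Step 5: [[[[[E][YE]][Y[E][YE]]][Y[[E][YE]][Y[E][YE]]]][Y[[[E][YE]][Y[E][YE]]][Y[[E][YE]][Y[E][YE]]]]][Y[[[[E][YE]][Y[E][YE]]][Y[[E][YE]][Y[E][YE]]]][Y[[[E][YE]][Y[E][YE]]][Y[[E][YE]][Y[E][YE]]]]]

Answer: [[[[[E][YE]][Y[E][YE]]][Y[[E][YE]][Y[E][YE]]]][Y[[[E][YE]][Y[E][YE]]][Y[[E][YE]][Y[E][YE]]]]][Y[[[[E][YE]][Y[E][YE]]][Y[[E][YE]][Y[E][YE]]]][Y[[[E][YE]][Y[E][YE]]][Y[[E][YE]][Y[E][YE]]]]]
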